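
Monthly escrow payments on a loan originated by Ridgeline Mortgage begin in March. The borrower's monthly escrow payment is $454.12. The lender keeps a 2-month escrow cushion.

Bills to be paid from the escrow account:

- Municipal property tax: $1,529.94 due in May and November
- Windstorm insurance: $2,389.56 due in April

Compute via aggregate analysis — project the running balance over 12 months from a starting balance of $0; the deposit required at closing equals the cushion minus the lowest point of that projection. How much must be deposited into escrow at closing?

Cushion = 2 × $454.12 = $908.24
Trial balance (start $0, +$454.12 each month, − disbursements):
  Mar: +$454.12 → $454.12
  Apr: +$454.12 − $2,389.56 → -$1,481.32
  May: +$454.12 − $1,529.94 → -$2,557.14
  Jun: +$454.12 → -$2,103.02
  Jul: +$454.12 → -$1,648.90
  Aug: +$454.12 → -$1,194.78
  Sep: +$454.12 → -$740.66
  Oct: +$454.12 → -$286.54
  Nov: +$454.12 − $1,529.94 → -$1,362.36
  Dec: +$454.12 → -$908.24
  Jan: +$454.12 → -$454.12
  Feb: +$454.12 → $0.00
Lowest trial balance = -$2,557.14 (May)
Initial deposit = cushion − low point = $908.24 − (-$2,557.14) = $3,465.38

$3,465.38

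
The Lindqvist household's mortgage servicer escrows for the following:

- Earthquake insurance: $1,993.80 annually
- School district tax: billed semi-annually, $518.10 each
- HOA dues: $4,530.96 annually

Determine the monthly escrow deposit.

$630.08

Earthquake insurance = $1,993.80 per year
School district tax = $518.10 × 2 = $1,036.20 per year
HOA dues = $4,530.96 per year
Yearly total = $1,993.80 + $1,036.20 + $4,530.96 = $7,560.96
Base monthly escrow = $7,560.96 / 12 = $630.08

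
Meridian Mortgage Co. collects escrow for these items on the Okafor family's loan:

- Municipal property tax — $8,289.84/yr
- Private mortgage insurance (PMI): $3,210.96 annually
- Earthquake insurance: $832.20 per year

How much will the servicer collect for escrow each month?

Municipal property tax: $8,289.84 annually
Private mortgage insurance (PMI): $3,210.96 annually
Earthquake insurance: $832.20 annually
Yearly total = $8,289.84 + $3,210.96 + $832.20 = $12,333.00
Per month = $12,333.00 ÷ 12 = $1,027.75

$1,027.75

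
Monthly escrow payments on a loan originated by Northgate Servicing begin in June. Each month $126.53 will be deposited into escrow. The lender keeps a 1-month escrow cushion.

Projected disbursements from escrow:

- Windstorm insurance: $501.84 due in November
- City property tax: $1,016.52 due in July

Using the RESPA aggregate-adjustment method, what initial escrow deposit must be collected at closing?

Cushion = 1 × $126.53 = $126.53
Trial balance (start $0, +$126.53 each month, − disbursements):
  Jun: +$126.53 → $126.53
  Jul: +$126.53 − $1,016.52 → -$763.46
  Aug: +$126.53 → -$636.93
  Sep: +$126.53 → -$510.40
  Oct: +$126.53 → -$383.87
  Nov: +$126.53 − $501.84 → -$759.18
  Dec: +$126.53 → -$632.65
  Jan: +$126.53 → -$506.12
  Feb: +$126.53 → -$379.59
  Mar: +$126.53 → -$253.06
  Apr: +$126.53 → -$126.53
  May: +$126.53 → $0.00
Lowest trial balance = -$763.46 (Jul)
Initial deposit = cushion − low point = $126.53 − (-$763.46) = $889.99

$889.99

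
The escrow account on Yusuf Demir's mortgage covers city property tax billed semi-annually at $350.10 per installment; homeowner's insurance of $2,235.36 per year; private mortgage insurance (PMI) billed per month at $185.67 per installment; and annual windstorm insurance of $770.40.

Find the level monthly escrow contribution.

$494.50

City property tax — $350.10 × 2 = $700.20 per year
Homeowner's insurance — $2,235.36 per year
Private mortgage insurance (PMI) — $185.67 × 12 = $2,228.04 per year
Windstorm insurance — $770.40 per year
Annual escrow total = $700.20 + $2,235.36 + $2,228.04 + $770.40 = $5,934.00
Base monthly escrow = $5,934.00 / 12 = $494.50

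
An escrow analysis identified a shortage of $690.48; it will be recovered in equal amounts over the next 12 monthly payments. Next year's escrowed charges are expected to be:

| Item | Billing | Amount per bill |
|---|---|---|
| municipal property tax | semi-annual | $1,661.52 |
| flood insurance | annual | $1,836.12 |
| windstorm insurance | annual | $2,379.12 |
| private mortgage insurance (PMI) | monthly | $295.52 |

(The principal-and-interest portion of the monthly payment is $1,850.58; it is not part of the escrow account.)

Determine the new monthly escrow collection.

Municipal property tax: $1,661.52 × 2 = $3,323.04/yr
Flood insurance: $1,836.12/yr
Windstorm insurance: $2,379.12/yr
Private mortgage insurance (PMI): $295.52 × 12 = $3,546.24/yr
Total per year = $3,323.04 + $1,836.12 + $2,379.12 + $3,546.24 = $11,084.52
Monthly escrow = $11,084.52 / 12 = $923.71
Shortage per month = $690.48 ÷ 12 = $57.54
Adjusted monthly = $923.71 + $57.54 = $981.25

$981.25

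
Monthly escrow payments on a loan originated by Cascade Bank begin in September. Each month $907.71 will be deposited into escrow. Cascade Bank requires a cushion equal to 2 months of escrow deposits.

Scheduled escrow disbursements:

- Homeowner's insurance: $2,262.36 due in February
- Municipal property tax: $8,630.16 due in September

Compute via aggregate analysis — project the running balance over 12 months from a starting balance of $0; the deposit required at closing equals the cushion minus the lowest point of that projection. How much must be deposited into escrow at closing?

Cushion = 2 × $907.71 = $1,815.42
Trial balance (start $0, +$907.71 each month, − disbursements):
  Sep: +$907.71 − $8,630.16 → -$7,722.45
  Oct: +$907.71 → -$6,814.74
  Nov: +$907.71 → -$5,907.03
  Dec: +$907.71 → -$4,999.32
  Jan: +$907.71 → -$4,091.61
  Feb: +$907.71 − $2,262.36 → -$5,446.26
  Mar: +$907.71 → -$4,538.55
  Apr: +$907.71 → -$3,630.84
  May: +$907.71 → -$2,723.13
  Jun: +$907.71 → -$1,815.42
  Jul: +$907.71 → -$907.71
  Aug: +$907.71 → $0.00
Lowest trial balance = -$7,722.45 (Sep)
Initial deposit = cushion − low point = $1,815.42 − (-$7,722.45) = $9,537.87

$9,537.87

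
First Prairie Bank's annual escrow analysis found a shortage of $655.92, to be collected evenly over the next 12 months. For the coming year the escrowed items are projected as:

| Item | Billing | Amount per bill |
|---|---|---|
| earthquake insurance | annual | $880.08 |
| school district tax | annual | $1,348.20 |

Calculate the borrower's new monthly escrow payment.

$240.35

Earthquake insurance — $880.08 annually
School district tax — $1,348.20 annually
Yearly total = $880.08 + $1,348.20 = $2,228.28
Base monthly escrow = $2,228.28 ÷ 12 = $185.69
Shortage per month = $655.92 / 12 = $54.66
New monthly escrow = $185.69 + $54.66 = $240.35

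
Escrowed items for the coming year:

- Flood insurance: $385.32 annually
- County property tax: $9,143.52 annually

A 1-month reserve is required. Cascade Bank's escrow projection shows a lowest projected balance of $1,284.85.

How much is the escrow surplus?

Flood insurance = $385.32 annually
County property tax = $9,143.52 annually
Combined annual = $385.32 + $9,143.52 = $9,528.84
Base monthly escrow = $9,528.84 ÷ 12 = $794.07
Required reserve = 1 × $794.07 = $794.07
Excess over cushion: $1,284.85 − $794.07 = $490.78

$490.78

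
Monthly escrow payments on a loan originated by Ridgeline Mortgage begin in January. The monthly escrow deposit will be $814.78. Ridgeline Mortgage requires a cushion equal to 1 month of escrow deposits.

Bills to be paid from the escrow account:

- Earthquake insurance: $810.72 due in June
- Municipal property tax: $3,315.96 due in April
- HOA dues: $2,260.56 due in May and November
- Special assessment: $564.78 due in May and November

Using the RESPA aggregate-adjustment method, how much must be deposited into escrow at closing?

$2,882.18

Cushion = 1 × $814.78 = $814.78
Trial balance (start $0, +$814.78 each month, − disbursements):
  Jan: +$814.78 → $814.78
  Feb: +$814.78 → $1,629.56
  Mar: +$814.78 → $2,444.34
  Apr: +$814.78 − $3,315.96 → -$56.84
  May: +$814.78 − $2,825.34 → -$2,067.40
  Jun: +$814.78 − $810.72 → -$2,063.34
  Jul: +$814.78 → -$1,248.56
  Aug: +$814.78 → -$433.78
  Sep: +$814.78 → $381.00
  Oct: +$814.78 → $1,195.78
  Nov: +$814.78 − $2,825.34 → -$814.78
  Dec: +$814.78 → $0.00
Lowest trial balance = -$2,067.40 (May)
Initial deposit = cushion − low point = $814.78 − (-$2,067.40) = $2,882.18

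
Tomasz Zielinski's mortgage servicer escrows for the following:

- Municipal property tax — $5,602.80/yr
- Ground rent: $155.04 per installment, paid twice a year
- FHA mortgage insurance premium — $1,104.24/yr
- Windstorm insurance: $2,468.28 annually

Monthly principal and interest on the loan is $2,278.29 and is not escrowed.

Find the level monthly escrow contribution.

$790.45

Municipal property tax — $5,602.80 per year
Ground rent — $155.04 × 2 = $310.08 per year
FHA mortgage insurance premium — $1,104.24 per year
Windstorm insurance — $2,468.28 per year
Annual escrow total = $9,485.40
Per month = $9,485.40 ÷ 12 = $790.45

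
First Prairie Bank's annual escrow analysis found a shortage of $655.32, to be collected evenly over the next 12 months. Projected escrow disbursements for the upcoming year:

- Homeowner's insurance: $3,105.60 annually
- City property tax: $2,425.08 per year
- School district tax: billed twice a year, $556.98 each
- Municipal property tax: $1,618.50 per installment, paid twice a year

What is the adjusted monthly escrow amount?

$878.08

Homeowner's insurance = $3,105.60 per year
City property tax = $2,425.08 per year
School district tax = $556.98 × 2 = $1,113.96 per year
Municipal property tax = $1,618.50 × 2 = $3,237.00 per year
Yearly total = $9,881.64
Monthly = $9,881.64 / 12 = $823.47
Shortage spread = $655.32 / 12 = $54.61/mo
New monthly escrow = $823.47 + $54.61 = $878.08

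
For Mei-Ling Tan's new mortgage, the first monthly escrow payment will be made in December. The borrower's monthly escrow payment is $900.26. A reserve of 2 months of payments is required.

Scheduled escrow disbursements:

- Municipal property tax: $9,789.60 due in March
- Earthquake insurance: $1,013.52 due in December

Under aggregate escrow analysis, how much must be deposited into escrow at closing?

Cushion = 2 × $900.26 = $1,800.52
Trial balance (start $0, +$900.26 each month, − disbursements):
  Dec: +$900.26 − $1,013.52 → -$113.26
  Jan: +$900.26 → $787.00
  Feb: +$900.26 → $1,687.26
  Mar: +$900.26 − $9,789.60 → -$7,202.08
  Apr: +$900.26 → -$6,301.82
  May: +$900.26 → -$5,401.56
  Jun: +$900.26 → -$4,501.30
  Jul: +$900.26 → -$3,601.04
  Aug: +$900.26 → -$2,700.78
  Sep: +$900.26 → -$1,800.52
  Oct: +$900.26 → -$900.26
  Nov: +$900.26 → $0.00
Lowest trial balance = -$7,202.08 (Mar)
Initial deposit = cushion − low point = $1,800.52 − (-$7,202.08) = $9,002.60

$9,002.60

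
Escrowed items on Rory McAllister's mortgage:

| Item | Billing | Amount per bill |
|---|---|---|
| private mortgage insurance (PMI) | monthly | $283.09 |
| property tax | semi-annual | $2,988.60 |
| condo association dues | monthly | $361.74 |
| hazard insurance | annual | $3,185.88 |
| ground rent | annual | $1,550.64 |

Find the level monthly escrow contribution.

Private mortgage insurance (PMI) — $283.09 × 12 = $3,397.08 annually
Property tax — $2,988.60 × 2 = $5,977.20 annually
Condo association dues — $361.74 × 12 = $4,340.88 annually
Hazard insurance — $3,185.88 annually
Ground rent — $1,550.64 annually
Total annual escrow = $3,397.08 + $5,977.20 + $4,340.88 + $3,185.88 + $1,550.64 = $18,451.68
Base monthly escrow = $18,451.68 ÷ 12 = $1,537.64

$1,537.64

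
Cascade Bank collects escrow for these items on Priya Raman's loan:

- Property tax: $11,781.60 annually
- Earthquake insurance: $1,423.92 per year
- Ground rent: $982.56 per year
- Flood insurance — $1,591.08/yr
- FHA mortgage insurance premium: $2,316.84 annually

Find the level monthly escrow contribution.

Property tax: $11,781.60
Earthquake insurance: $1,423.92
Ground rent: $982.56
Flood insurance: $1,591.08
FHA mortgage insurance premium: $2,316.84
Total annual escrow = $11,781.60 + $1,423.92 + $982.56 + $1,591.08 + $2,316.84 = $18,096.00
Monthly escrow = $18,096.00 ÷ 12 = $1,508.00

$1,508.00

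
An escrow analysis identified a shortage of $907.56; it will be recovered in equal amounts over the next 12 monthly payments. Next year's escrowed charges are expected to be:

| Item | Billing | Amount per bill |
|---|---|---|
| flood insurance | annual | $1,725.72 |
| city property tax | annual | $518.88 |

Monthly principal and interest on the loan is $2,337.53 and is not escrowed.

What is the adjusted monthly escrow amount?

$262.68

Flood insurance: $1,725.72/yr
City property tax: $518.88/yr
Yearly total = $1,725.72 + $518.88 = $2,244.60
Base monthly escrow = $2,244.60 ÷ 12 = $187.05
Monthly shortage recovery: $907.56 / 12 = $75.63
Adjusted monthly = $187.05 + $75.63 = $262.68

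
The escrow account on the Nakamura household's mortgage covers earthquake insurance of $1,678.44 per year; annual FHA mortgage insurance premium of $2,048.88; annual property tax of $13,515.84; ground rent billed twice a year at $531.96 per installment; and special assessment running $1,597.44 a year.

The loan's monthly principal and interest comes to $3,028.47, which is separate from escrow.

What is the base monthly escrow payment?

$1,658.71

Earthquake insurance: $1,678.44 annually
FHA mortgage insurance premium: $2,048.88 annually
Property tax: $13,515.84 annually
Ground rent: $531.96 × 2 = $1,063.92 annually
Special assessment: $1,597.44 annually
Combined annual = $19,904.52
Base monthly escrow = $19,904.52 ÷ 12 = $1,658.71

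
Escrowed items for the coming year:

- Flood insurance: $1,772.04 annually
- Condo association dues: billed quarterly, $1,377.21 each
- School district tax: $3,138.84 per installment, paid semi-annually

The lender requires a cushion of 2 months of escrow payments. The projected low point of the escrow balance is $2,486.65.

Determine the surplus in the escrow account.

Flood insurance: $1,772.04 per year
Condo association dues: $1,377.21 × 4 = $5,508.84 per year
School district tax: $3,138.84 × 2 = $6,277.68 per year
Total annual escrow = $1,772.04 + $5,508.84 + $6,277.68 = $13,558.56
Per month = $13,558.56 / 12 = $1,129.88
Required cushion = 2 × $1,129.88 = $2,259.76
Excess over cushion: $2,486.65 − $2,259.76 = $226.89

$226.89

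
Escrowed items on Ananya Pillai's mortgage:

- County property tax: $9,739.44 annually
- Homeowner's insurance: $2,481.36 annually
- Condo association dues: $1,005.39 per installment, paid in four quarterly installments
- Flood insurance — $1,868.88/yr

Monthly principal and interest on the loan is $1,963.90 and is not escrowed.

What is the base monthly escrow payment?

$1,509.27

County property tax — $9,739.44 per year
Homeowner's insurance — $2,481.36 per year
Condo association dues — $1,005.39 × 4 = $4,021.56 per year
Flood insurance — $1,868.88 per year
Annual escrow total = $9,739.44 + $2,481.36 + $4,021.56 + $1,868.88 = $18,111.24
Base monthly escrow = $18,111.24 ÷ 12 = $1,509.27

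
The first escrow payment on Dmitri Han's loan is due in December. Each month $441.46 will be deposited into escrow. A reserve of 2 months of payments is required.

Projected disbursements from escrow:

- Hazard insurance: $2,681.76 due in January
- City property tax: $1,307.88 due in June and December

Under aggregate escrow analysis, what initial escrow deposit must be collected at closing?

Cushion = 2 × $441.46 = $882.92
Trial balance (start $0, +$441.46 each month, − disbursements):
  Dec: +$441.46 − $1,307.88 → -$866.42
  Jan: +$441.46 − $2,681.76 → -$3,106.72
  Feb: +$441.46 → -$2,665.26
  Mar: +$441.46 → -$2,223.80
  Apr: +$441.46 → -$1,782.34
  May: +$441.46 → -$1,340.88
  Jun: +$441.46 − $1,307.88 → -$2,207.30
  Jul: +$441.46 → -$1,765.84
  Aug: +$441.46 → -$1,324.38
  Sep: +$441.46 → -$882.92
  Oct: +$441.46 → -$441.46
  Nov: +$441.46 → $0.00
Lowest trial balance = -$3,106.72 (Jan)
Initial deposit = cushion − low point = $882.92 − (-$3,106.72) = $3,989.64

$3,989.64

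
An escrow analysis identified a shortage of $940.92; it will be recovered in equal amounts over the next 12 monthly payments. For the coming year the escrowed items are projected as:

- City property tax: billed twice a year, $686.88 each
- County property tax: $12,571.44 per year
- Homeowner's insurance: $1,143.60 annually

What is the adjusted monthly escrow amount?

City property tax: $686.88 × 2 = $1,373.76 annually
County property tax: $12,571.44 annually
Homeowner's insurance: $1,143.60 annually
Total per year = $15,088.80
Base monthly escrow = $15,088.80 / 12 = $1,257.40
Monthly shortage recovery: $940.92 ÷ 12 = $78.41
Adjusted monthly = $1,257.40 + $78.41 = $1,335.81

$1,335.81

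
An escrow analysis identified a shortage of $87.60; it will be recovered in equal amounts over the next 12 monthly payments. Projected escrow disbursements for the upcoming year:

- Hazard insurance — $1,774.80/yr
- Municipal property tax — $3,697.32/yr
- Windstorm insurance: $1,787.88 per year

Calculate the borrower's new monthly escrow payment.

Hazard insurance — $1,774.80 annually
Municipal property tax — $3,697.32 annually
Windstorm insurance — $1,787.88 annually
Total per year = $1,774.80 + $3,697.32 + $1,787.88 = $7,260.00
Monthly escrow = $7,260.00 / 12 = $605.00
Monthly shortage recovery: $87.60 / 12 = $7.30
New monthly escrow = $605.00 + $7.30 = $612.30

$612.30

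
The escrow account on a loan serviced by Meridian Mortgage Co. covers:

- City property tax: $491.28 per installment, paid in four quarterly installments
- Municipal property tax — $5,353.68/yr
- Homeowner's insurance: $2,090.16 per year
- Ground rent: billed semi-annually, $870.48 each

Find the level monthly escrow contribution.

City property tax — $491.28 × 4 = $1,965.12/yr
Municipal property tax — $5,353.68/yr
Homeowner's insurance — $2,090.16/yr
Ground rent — $870.48 × 2 = $1,740.96/yr
Annual escrow total = $1,965.12 + $5,353.68 + $2,090.16 + $1,740.96 = $11,149.92
Monthly = $11,149.92 ÷ 12 = $929.16

$929.16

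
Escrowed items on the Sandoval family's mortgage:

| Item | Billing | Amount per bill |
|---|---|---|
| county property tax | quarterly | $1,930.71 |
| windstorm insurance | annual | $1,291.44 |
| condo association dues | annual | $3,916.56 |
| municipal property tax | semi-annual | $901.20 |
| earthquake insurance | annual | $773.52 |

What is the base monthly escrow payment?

$1,292.23

County property tax — $1,930.71 × 4 = $7,722.84
Windstorm insurance — $1,291.44
Condo association dues — $3,916.56
Municipal property tax — $901.20 × 2 = $1,802.40
Earthquake insurance — $773.52
Annual escrow total = $7,722.84 + $1,291.44 + $3,916.56 + $1,802.40 + $773.52 = $15,506.76
Per month = $15,506.76 / 12 = $1,292.23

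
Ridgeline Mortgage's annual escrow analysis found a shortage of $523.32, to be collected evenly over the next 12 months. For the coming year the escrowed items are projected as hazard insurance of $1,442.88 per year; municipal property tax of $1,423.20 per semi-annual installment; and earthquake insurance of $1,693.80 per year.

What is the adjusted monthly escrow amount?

$542.20

Hazard insurance = $1,442.88/yr
Municipal property tax = $1,423.20 × 2 = $2,846.40/yr
Earthquake insurance = $1,693.80/yr
Total per year = $1,442.88 + $2,846.40 + $1,693.80 = $5,983.08
Monthly escrow = $5,983.08 / 12 = $498.59
Shortage spread = $523.32 / 12 = $43.61/mo
New monthly escrow = $498.59 + $43.61 = $542.20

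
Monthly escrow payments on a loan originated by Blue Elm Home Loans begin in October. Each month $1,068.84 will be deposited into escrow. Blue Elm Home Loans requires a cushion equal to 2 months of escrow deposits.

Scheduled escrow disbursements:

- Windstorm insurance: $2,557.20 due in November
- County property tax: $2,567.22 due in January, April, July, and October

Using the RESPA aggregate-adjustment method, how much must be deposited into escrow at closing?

$5,553.96

Cushion = 2 × $1,068.84 = $2,137.68
Trial balance (start $0, +$1,068.84 each month, − disbursements):
  Oct: +$1,068.84 − $2,567.22 → -$1,498.38
  Nov: +$1,068.84 − $2,557.20 → -$2,986.74
  Dec: +$1,068.84 → -$1,917.90
  Jan: +$1,068.84 − $2,567.22 → -$3,416.28
  Feb: +$1,068.84 → -$2,347.44
  Mar: +$1,068.84 → -$1,278.60
  Apr: +$1,068.84 − $2,567.22 → -$2,776.98
  May: +$1,068.84 → -$1,708.14
  Jun: +$1,068.84 → -$639.30
  Jul: +$1,068.84 − $2,567.22 → -$2,137.68
  Aug: +$1,068.84 → -$1,068.84
  Sep: +$1,068.84 → $0.00
Lowest trial balance = -$3,416.28 (Jan)
Initial deposit = cushion − low point = $2,137.68 − (-$3,416.28) = $5,553.96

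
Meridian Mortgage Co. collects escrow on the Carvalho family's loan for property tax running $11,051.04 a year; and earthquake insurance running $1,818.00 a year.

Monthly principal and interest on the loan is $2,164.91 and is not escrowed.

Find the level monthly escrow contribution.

Property tax = $11,051.04
Earthquake insurance = $1,818.00
Yearly total = $11,051.04 + $1,818.00 = $12,869.04
Base monthly escrow = $12,869.04 / 12 = $1,072.42

$1,072.42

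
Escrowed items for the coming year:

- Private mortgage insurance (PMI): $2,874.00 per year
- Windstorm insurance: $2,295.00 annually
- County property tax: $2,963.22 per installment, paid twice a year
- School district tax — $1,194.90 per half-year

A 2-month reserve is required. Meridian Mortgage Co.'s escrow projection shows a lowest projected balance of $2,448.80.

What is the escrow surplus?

$201.26

Private mortgage insurance (PMI) = $2,874.00 annually
Windstorm insurance = $2,295.00 annually
County property tax = $2,963.22 × 2 = $5,926.44 annually
School district tax = $1,194.90 × 2 = $2,389.80 annually
Combined annual = $2,874.00 + $2,295.00 + $5,926.44 + $2,389.80 = $13,485.24
Monthly escrow = $13,485.24 / 12 = $1,123.77
Cushion = 2 × $1,123.77 = $2,247.54
Excess over cushion: $2,448.80 − $2,247.54 = $201.26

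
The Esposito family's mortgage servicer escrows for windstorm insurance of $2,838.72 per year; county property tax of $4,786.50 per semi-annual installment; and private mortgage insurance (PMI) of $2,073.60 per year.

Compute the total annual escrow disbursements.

Windstorm insurance = $2,838.72
County property tax = $4,786.50 × 2 = $9,573.00
Private mortgage insurance (PMI) = $2,073.60
Yearly total = $2,838.72 + $9,573.00 + $2,073.60 = $14,485.32

$14,485.32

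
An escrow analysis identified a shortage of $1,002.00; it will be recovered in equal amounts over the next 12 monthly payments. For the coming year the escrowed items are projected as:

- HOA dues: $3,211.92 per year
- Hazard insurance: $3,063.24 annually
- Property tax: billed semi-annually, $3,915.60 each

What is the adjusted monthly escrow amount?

$1,259.03

HOA dues — $3,211.92
Hazard insurance — $3,063.24
Property tax — $3,915.60 × 2 = $7,831.20
Annual escrow total = $3,211.92 + $3,063.24 + $7,831.20 = $14,106.36
Monthly escrow = $14,106.36 ÷ 12 = $1,175.53
Monthly shortage recovery: $1,002.00 ÷ 12 = $83.50
Adjusted monthly = $1,175.53 + $83.50 = $1,259.03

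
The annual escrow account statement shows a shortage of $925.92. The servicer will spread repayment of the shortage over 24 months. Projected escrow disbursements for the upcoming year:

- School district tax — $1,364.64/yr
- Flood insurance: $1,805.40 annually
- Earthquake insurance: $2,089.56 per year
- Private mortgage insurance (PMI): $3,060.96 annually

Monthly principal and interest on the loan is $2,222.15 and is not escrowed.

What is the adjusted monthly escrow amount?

School district tax = $1,364.64 per year
Flood insurance = $1,805.40 per year
Earthquake insurance = $2,089.56 per year
Private mortgage insurance (PMI) = $3,060.96 per year
Yearly total = $1,364.64 + $1,805.40 + $2,089.56 + $3,060.96 = $8,320.56
Per month = $8,320.56 ÷ 12 = $693.38
Monthly shortage recovery: $925.92 / 24 = $38.58
New monthly escrow = $693.38 + $38.58 = $731.96

$731.96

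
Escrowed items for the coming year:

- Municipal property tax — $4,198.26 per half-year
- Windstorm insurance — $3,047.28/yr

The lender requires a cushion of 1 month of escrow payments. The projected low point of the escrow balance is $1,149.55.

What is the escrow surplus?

$195.90

Municipal property tax: $4,198.26 × 2 = $8,396.52/yr
Windstorm insurance: $3,047.28/yr
Combined annual = $11,443.80
Monthly = $11,443.80 / 12 = $953.65
Cushion = 1 × $953.65 = $953.65
Excess over cushion: $1,149.55 − $953.65 = $195.90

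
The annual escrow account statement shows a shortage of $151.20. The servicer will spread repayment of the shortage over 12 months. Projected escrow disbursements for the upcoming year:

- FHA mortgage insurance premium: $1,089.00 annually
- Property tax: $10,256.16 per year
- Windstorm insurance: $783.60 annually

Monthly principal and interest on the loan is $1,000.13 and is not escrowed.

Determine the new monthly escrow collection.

$1,023.33

FHA mortgage insurance premium — $1,089.00
Property tax — $10,256.16
Windstorm insurance — $783.60
Annual escrow total = $1,089.00 + $10,256.16 + $783.60 = $12,128.76
Base monthly escrow = $12,128.76 / 12 = $1,010.73
Shortage per month = $151.20 / 12 = $12.60
Adjusted monthly = $1,010.73 + $12.60 = $1,023.33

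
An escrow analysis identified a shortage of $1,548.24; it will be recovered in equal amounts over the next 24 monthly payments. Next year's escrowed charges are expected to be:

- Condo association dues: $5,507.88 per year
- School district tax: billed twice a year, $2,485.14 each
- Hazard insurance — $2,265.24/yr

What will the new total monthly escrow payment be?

Condo association dues = $5,507.88
School district tax = $2,485.14 × 2 = $4,970.28
Hazard insurance = $2,265.24
Total annual escrow = $5,507.88 + $4,970.28 + $2,265.24 = $12,743.40
Base monthly escrow = $12,743.40 ÷ 12 = $1,061.95
Monthly shortage recovery: $1,548.24 / 24 = $64.51
New monthly escrow = $1,061.95 + $64.51 = $1,126.46

$1,126.46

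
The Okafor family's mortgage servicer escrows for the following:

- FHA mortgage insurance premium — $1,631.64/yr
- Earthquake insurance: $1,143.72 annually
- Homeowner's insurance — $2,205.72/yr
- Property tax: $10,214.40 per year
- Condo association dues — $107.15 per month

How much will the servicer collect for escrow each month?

FHA mortgage insurance premium: $1,631.64/yr
Earthquake insurance: $1,143.72/yr
Homeowner's insurance: $2,205.72/yr
Property tax: $10,214.40/yr
Condo association dues: $107.15 × 12 = $1,285.80/yr
Annual escrow total = $16,481.28
Monthly escrow = $16,481.28 ÷ 12 = $1,373.44

$1,373.44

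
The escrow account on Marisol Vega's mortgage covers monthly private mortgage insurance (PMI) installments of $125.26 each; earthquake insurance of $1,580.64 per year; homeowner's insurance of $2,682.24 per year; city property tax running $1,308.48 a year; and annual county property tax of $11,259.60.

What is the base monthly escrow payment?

$1,527.84

Private mortgage insurance (PMI) — $125.26 × 12 = $1,503.12
Earthquake insurance — $1,580.64
Homeowner's insurance — $2,682.24
City property tax — $1,308.48
County property tax — $11,259.60
Total per year = $1,503.12 + $1,580.64 + $2,682.24 + $1,308.48 + $11,259.60 = $18,334.08
Monthly = $18,334.08 / 12 = $1,527.84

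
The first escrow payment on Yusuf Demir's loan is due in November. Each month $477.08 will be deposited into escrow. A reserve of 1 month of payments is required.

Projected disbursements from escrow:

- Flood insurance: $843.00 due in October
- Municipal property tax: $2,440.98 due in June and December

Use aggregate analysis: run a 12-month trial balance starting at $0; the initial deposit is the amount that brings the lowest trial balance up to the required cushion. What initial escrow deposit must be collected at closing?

$1,963.90

Cushion = 1 × $477.08 = $477.08
Trial balance (start $0, +$477.08 each month, − disbursements):
  Nov: +$477.08 → $477.08
  Dec: +$477.08 − $2,440.98 → -$1,486.82
  Jan: +$477.08 → -$1,009.74
  Feb: +$477.08 → -$532.66
  Mar: +$477.08 → -$55.58
  Apr: +$477.08 → $421.50
  May: +$477.08 → $898.58
  Jun: +$477.08 − $2,440.98 → -$1,065.32
  Jul: +$477.08 → -$588.24
  Aug: +$477.08 → -$111.16
  Sep: +$477.08 → $365.92
  Oct: +$477.08 − $843.00 → $0.00
Lowest trial balance = -$1,486.82 (Dec)
Initial deposit = cushion − low point = $477.08 − (-$1,486.82) = $1,963.90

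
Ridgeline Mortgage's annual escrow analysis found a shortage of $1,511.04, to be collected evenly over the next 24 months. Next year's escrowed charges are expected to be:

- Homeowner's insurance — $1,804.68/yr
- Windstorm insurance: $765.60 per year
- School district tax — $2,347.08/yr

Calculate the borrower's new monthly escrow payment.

Homeowner's insurance = $1,804.68 annually
Windstorm insurance = $765.60 annually
School district tax = $2,347.08 annually
Total per year = $1,804.68 + $765.60 + $2,347.08 = $4,917.36
Monthly escrow = $4,917.36 / 12 = $409.78
Shortage per month = $1,511.04 / 24 = $62.96
New monthly escrow = $409.78 + $62.96 = $472.74

$472.74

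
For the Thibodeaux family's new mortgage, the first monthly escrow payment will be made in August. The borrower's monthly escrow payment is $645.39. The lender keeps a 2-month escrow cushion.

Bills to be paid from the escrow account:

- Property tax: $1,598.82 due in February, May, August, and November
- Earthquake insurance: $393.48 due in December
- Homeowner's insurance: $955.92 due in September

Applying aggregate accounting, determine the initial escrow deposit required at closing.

$2,918.91

Cushion = 2 × $645.39 = $1,290.78
Trial balance (start $0, +$645.39 each month, − disbursements):
  Aug: +$645.39 − $1,598.82 → -$953.43
  Sep: +$645.39 − $955.92 → -$1,263.96
  Oct: +$645.39 → -$618.57
  Nov: +$645.39 − $1,598.82 → -$1,572.00
  Dec: +$645.39 − $393.48 → -$1,320.09
  Jan: +$645.39 → -$674.70
  Feb: +$645.39 − $1,598.82 → -$1,628.13
  Mar: +$645.39 → -$982.74
  Apr: +$645.39 → -$337.35
  May: +$645.39 − $1,598.82 → -$1,290.78
  Jun: +$645.39 → -$645.39
  Jul: +$645.39 → $0.00
Lowest trial balance = -$1,628.13 (Feb)
Initial deposit = cushion − low point = $1,290.78 − (-$1,628.13) = $2,918.91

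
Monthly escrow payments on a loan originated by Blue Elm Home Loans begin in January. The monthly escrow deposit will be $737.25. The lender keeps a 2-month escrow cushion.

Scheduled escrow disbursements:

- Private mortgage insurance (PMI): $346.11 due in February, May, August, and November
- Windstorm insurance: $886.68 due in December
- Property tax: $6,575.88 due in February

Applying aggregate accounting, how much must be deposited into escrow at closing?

Cushion = 2 × $737.25 = $1,474.50
Trial balance (start $0, +$737.25 each month, − disbursements):
  Jan: +$737.25 → $737.25
  Feb: +$737.25 − $6,921.99 → -$5,447.49
  Mar: +$737.25 → -$4,710.24
  Apr: +$737.25 → -$3,972.99
  May: +$737.25 − $346.11 → -$3,581.85
  Jun: +$737.25 → -$2,844.60
  Jul: +$737.25 → -$2,107.35
  Aug: +$737.25 − $346.11 → -$1,716.21
  Sep: +$737.25 → -$978.96
  Oct: +$737.25 → -$241.71
  Nov: +$737.25 − $346.11 → $149.43
  Dec: +$737.25 − $886.68 → $0.00
Lowest trial balance = -$5,447.49 (Feb)
Initial deposit = cushion − low point = $1,474.50 − (-$5,447.49) = $6,921.99

$6,921.99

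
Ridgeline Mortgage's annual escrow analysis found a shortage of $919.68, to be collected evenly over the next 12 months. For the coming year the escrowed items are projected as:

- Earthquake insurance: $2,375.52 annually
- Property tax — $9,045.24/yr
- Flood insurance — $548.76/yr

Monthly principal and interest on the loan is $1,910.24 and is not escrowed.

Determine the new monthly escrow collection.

Earthquake insurance = $2,375.52 annually
Property tax = $9,045.24 annually
Flood insurance = $548.76 annually
Combined annual = $2,375.52 + $9,045.24 + $548.76 = $11,969.52
Monthly = $11,969.52 ÷ 12 = $997.46
Monthly shortage recovery: $919.68 ÷ 12 = $76.64
New monthly escrow = $997.46 + $76.64 = $1,074.10

$1,074.10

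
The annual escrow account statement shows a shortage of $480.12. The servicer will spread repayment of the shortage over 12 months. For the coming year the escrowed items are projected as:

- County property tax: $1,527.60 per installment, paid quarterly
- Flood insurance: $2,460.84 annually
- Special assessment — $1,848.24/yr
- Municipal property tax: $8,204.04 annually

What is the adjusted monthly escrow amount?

County property tax: $1,527.60 × 4 = $6,110.40 annually
Flood insurance: $2,460.84 annually
Special assessment: $1,848.24 annually
Municipal property tax: $8,204.04 annually
Annual escrow total = $6,110.40 + $2,460.84 + $1,848.24 + $8,204.04 = $18,623.52
Per month = $18,623.52 / 12 = $1,551.96
Shortage spread = $480.12 ÷ 12 = $40.01/mo
Adjusted monthly = $1,551.96 + $40.01 = $1,591.97

$1,591.97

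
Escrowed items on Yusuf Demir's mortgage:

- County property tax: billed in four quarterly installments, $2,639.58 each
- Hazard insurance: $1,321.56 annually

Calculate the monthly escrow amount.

County property tax — $2,639.58 × 4 = $10,558.32
Hazard insurance — $1,321.56
Total per year = $11,879.88
Per month = $11,879.88 / 12 = $989.99

$989.99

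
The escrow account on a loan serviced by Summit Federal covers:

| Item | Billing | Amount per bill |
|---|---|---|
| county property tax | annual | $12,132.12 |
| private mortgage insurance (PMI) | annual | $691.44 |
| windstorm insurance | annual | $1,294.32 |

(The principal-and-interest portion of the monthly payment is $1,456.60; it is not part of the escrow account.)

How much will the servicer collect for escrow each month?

$1,176.49

County property tax = $12,132.12 annually
Private mortgage insurance (PMI) = $691.44 annually
Windstorm insurance = $1,294.32 annually
Combined annual = $14,117.88
Base monthly escrow = $14,117.88 ÷ 12 = $1,176.49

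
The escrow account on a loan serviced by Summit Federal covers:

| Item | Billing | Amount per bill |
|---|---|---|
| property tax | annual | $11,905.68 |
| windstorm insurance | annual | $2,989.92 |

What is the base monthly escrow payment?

Property tax — $11,905.68 per year
Windstorm insurance — $2,989.92 per year
Yearly total = $14,895.60
Monthly = $14,895.60 ÷ 12 = $1,241.30

$1,241.30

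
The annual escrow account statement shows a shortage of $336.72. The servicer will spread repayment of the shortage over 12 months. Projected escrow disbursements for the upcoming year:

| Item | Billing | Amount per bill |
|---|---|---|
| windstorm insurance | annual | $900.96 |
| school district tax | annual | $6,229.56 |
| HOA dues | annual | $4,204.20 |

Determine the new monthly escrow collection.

$972.62

Windstorm insurance: $900.96 per year
School district tax: $6,229.56 per year
HOA dues: $4,204.20 per year
Total annual escrow = $900.96 + $6,229.56 + $4,204.20 = $11,334.72
Monthly escrow = $11,334.72 / 12 = $944.56
Monthly shortage recovery: $336.72 ÷ 12 = $28.06
Adjusted monthly = $944.56 + $28.06 = $972.62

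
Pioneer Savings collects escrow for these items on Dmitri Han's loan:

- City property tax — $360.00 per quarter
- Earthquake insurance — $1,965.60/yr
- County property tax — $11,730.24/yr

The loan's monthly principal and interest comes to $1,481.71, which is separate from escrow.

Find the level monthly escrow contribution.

City property tax: $360.00 × 4 = $1,440.00
Earthquake insurance: $1,965.60
County property tax: $11,730.24
Yearly total = $1,440.00 + $1,965.60 + $11,730.24 = $15,135.84
Base monthly escrow = $15,135.84 / 12 = $1,261.32

$1,261.32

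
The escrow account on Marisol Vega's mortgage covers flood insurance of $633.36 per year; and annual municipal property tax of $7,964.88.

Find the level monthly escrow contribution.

$716.52

Flood insurance — $633.36 per year
Municipal property tax — $7,964.88 per year
Annual escrow total = $633.36 + $7,964.88 = $8,598.24
Base monthly escrow = $8,598.24 / 12 = $716.52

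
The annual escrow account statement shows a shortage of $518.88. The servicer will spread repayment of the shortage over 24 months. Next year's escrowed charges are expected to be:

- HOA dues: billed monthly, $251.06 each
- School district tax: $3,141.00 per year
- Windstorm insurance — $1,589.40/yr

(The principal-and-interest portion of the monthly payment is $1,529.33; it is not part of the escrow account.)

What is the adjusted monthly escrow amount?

HOA dues — $251.06 × 12 = $3,012.72 per year
School district tax — $3,141.00 per year
Windstorm insurance — $1,589.40 per year
Combined annual = $7,743.12
Base monthly escrow = $7,743.12 / 12 = $645.26
Shortage spread = $518.88 ÷ 24 = $21.62/mo
New monthly escrow = $645.26 + $21.62 = $666.88

$666.88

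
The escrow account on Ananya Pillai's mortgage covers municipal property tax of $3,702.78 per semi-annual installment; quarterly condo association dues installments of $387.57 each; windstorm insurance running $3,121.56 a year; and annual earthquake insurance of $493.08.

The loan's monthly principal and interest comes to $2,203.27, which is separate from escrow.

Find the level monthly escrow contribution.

$1,047.54

Municipal property tax: $3,702.78 × 2 = $7,405.56 per year
Condo association dues: $387.57 × 4 = $1,550.28 per year
Windstorm insurance: $3,121.56 per year
Earthquake insurance: $493.08 per year
Combined annual = $12,570.48
Per month = $12,570.48 / 12 = $1,047.54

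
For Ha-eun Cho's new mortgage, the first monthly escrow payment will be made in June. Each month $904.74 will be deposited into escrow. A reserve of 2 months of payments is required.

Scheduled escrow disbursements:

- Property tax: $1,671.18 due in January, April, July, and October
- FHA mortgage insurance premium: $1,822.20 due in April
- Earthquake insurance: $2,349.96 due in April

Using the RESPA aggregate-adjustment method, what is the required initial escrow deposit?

$2,714.22

Cushion = 2 × $904.74 = $1,809.48
Trial balance (start $0, +$904.74 each month, − disbursements):
  Jun: +$904.74 → $904.74
  Jul: +$904.74 − $1,671.18 → $138.30
  Aug: +$904.74 → $1,043.04
  Sep: +$904.74 → $1,947.78
  Oct: +$904.74 − $1,671.18 → $1,181.34
  Nov: +$904.74 → $2,086.08
  Dec: +$904.74 → $2,990.82
  Jan: +$904.74 − $1,671.18 → $2,224.38
  Feb: +$904.74 → $3,129.12
  Mar: +$904.74 → $4,033.86
  Apr: +$904.74 − $5,843.34 → -$904.74
  May: +$904.74 → $0.00
Lowest trial balance = -$904.74 (Apr)
Initial deposit = cushion − low point = $1,809.48 − (-$904.74) = $2,714.22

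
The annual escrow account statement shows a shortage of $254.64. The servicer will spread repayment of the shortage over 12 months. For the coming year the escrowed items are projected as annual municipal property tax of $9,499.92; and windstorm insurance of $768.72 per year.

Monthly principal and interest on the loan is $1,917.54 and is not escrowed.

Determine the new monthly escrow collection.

$876.94

Municipal property tax: $9,499.92 per year
Windstorm insurance: $768.72 per year
Total per year = $9,499.92 + $768.72 = $10,268.64
Monthly escrow = $10,268.64 / 12 = $855.72
Shortage spread = $254.64 ÷ 12 = $21.22/mo
New monthly escrow = $855.72 + $21.22 = $876.94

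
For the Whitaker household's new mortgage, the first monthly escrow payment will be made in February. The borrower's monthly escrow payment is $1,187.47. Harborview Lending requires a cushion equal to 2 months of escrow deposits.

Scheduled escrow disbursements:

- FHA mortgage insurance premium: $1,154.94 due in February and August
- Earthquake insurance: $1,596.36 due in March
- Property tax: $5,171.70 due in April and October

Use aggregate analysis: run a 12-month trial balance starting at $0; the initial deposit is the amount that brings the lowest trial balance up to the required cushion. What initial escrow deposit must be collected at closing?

$6,735.53

Cushion = 2 × $1,187.47 = $2,374.94
Trial balance (start $0, +$1,187.47 each month, − disbursements):
  Feb: +$1,187.47 − $1,154.94 → $32.53
  Mar: +$1,187.47 − $1,596.36 → -$376.36
  Apr: +$1,187.47 − $5,171.70 → -$4,360.59
  May: +$1,187.47 → -$3,173.12
  Jun: +$1,187.47 → -$1,985.65
  Jul: +$1,187.47 → -$798.18
  Aug: +$1,187.47 − $1,154.94 → -$765.65
  Sep: +$1,187.47 → $421.82
  Oct: +$1,187.47 − $5,171.70 → -$3,562.41
  Nov: +$1,187.47 → -$2,374.94
  Dec: +$1,187.47 → -$1,187.47
  Jan: +$1,187.47 → $0.00
Lowest trial balance = -$4,360.59 (Apr)
Initial deposit = cushion − low point = $2,374.94 − (-$4,360.59) = $6,735.53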